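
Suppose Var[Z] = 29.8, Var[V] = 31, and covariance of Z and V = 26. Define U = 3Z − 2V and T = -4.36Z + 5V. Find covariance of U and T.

covariance of U and T = -83.064

By bilinearity, covariance of U and T = ac·Var[Z] + bd·Var[V] + (ad+bc)·covariance of Z and V, with a=3, b=-2, c=-4.36, d=5.
ac·Var[Z] = 3·(-4.36)·29.8 = -389.784
bd·Var[V] = (-2)·5·31 = -310
(ad+bc)·covariance of Z and V = (23.72)·26 = 616.72
covariance of U and T = -389.784 + (-310) + 616.72 = -83.064.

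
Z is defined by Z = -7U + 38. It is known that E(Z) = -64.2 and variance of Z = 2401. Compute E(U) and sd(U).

E(U) = 14.6, sd(U) = 7

From Z = -7U + 38: E(Z) = a·E(U) + b, so E(U) = (E(Z) − b)/a = (-64.2 − 38)/(-7) = 14.6.
sd(Z) = √2401 = 49.
sd(Z) = |a|·sd(U), so sd(U) = 49/|-7| = 7.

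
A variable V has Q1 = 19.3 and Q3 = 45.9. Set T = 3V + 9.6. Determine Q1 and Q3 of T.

Q1(T) = 67.5, Q3(T) = 147.3

a = 3 > 0: Q1(T) = a·Q1(V)+b = 67.5, Q3(T) = a·Q3(V)+b = 147.3.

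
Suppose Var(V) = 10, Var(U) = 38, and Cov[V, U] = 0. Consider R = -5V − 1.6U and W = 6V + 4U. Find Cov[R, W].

By bilinearity, Cov[R, W] = ac·Var(V) + bd·Var(U) + (ad+bc)·Cov[V, U], with a=-5, b=-1.6, c=6, d=4.
ac·Var(V) = (-5)·6·10 = -300
bd·Var(U) = (-1.6)·4·38 = -243.2
(ad+bc)·Cov[V, U] = (-29.6)·0 = 0
Cov[R, W] = -300 + (-243.2) + 0 = -543.2.

Cov[R, W] = -543.2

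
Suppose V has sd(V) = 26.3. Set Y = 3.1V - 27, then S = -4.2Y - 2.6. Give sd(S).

sd(S) = 342.426

sd(Y) = |3.1|·26.3 = 81.53.
sd(S) = |-4.2|·81.53 = 342.426.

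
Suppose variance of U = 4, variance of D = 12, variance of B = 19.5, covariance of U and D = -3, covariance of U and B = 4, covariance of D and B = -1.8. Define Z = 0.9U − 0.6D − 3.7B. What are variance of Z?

variance of Z = 243.123

variance of Z = a²·variance of U + b²·variance of D + c²·variance of B + 2ab·covariance of U and D + 2ac·covariance of U and B + 2bc·covariance of D and B, with a = 0.9, b = -0.6, c = -3.7.
= 3.24 + 4.32 + 266.955 + 3.24 + (-26.64) + (-7.992)
= 243.123.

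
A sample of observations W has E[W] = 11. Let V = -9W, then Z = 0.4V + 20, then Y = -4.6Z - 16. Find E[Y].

E[V] = (-9)·11 = -99.
E[Z] = 0.4·(-99) + 20 = -19.6.
E[Y] = (-4.6)·(-19.6) + (-16) = 74.16.

E[Y] = 74.16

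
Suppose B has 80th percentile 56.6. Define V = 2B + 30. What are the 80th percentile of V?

80th percentile of V = 143.2

Since a = 2 > 0 the transformation is increasing, so the 80th percentile of V = a·(P_{80} of B) + b = 2·56.6 + 30 = 143.2.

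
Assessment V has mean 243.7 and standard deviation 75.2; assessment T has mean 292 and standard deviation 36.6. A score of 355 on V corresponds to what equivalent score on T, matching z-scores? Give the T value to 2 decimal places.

z = (355 − 243.7)/75.2 ≈ 1.4801.
T = 292 + z·36.6 = 292 + (355 − 243.7)·36.6/75.2 ≈ 346.17.

T = 346.17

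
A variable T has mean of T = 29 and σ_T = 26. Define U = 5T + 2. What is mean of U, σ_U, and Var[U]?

mean of U = 147, σ_U = 130, Var[U] = 16900

U = 5T + 2 is linear with a = 5, b = 2.
mean of U = a·mean of T + b = 5·29 + 2 = 147.
σ_U = |a|·σ_T = |5|·26 = 130.
Var[T] = 26² = 676.
Var[U] = a²·Var[T] = 5²·676 = 16900 (the additive constant 2 does not affect variance).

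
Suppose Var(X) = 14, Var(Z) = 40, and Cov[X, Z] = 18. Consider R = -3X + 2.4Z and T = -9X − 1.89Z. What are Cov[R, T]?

By bilinearity, Cov[R, T] = ac·Var(X) + bd·Var(Z) + (ad+bc)·Cov[X, Z], with a=-3, b=2.4, c=-9, d=-1.89.
ac·Var(X) = (-3)·(-9)·14 = 378
bd·Var(Z) = 2.4·(-1.89)·40 = -181.44
(ad+bc)·Cov[X, Z] = (-15.93)·18 = -286.74
Cov[R, T] = 378 + (-181.44) + (-286.74) = -90.18.

Cov[R, T] = -90.18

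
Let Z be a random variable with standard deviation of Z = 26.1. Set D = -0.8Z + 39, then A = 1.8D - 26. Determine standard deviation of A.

standard deviation of D = |-0.8|·26.1 = 20.88.
standard deviation of A = |1.8|·20.88 = 37.584.

standard deviation of A = 37.584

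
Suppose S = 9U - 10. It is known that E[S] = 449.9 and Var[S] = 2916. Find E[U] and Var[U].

E[U] = 51.1, Var[U] = 36

From S = 9U - 10: E[S] = a·E[U] + b, so E[U] = (E[S] − b)/a = (449.9 − (-10))/9 = 51.1.
Var[S] = a²·Var[U], so Var[U] = 2916/9² = 36.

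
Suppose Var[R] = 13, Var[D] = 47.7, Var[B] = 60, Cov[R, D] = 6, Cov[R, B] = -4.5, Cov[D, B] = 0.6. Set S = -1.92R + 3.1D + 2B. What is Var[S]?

Var[S] = a²·Var[R] + b²·Var[D] + c²·Var[B] + 2ab·Cov[R, D] + 2ac·Cov[R, B] + 2bc·Cov[D, B], with a = -1.92, b = 3.1, c = 2.
= 47.9232 + 458.397 + 240 + (-71.424) + 34.56 + 7.44
= 716.8962.

Var[S] = 716.8962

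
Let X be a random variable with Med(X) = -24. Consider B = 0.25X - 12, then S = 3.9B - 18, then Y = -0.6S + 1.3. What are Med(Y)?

Med(B) = 0.25·(-24) + (-12) = -18.
Med(S) = 3.9·(-18) + (-18) = -88.2.
Med(Y) = (-0.6)·(-88.2) + 1.3 = 54.22.

Med(Y) = 54.22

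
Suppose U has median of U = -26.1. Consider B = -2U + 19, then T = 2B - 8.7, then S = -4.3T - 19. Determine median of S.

median of S = -593.91

median of B = (-2)·(-26.1) + 19 = 71.2.
median of T = 2·71.2 + (-8.7) = 133.7.
median of S = (-4.3)·133.7 + (-19) = -593.91.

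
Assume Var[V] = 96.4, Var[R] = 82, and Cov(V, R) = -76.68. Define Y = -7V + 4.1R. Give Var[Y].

Var[Y] = a²·Var[V] + b²·Var[R] + 2ab·Cov(V, R) with a = -7, b = 4.1.
= (-7)²·96.4 + 4.1²·82 + 2·(-7)·4.1·(-76.68)
= 4723.6 + 1378.42 + 4401.432 = 10503.452.

Var[Y] = 10503.452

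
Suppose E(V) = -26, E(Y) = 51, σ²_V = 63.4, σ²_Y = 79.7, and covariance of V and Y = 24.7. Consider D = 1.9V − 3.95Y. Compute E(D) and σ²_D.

E(D) = -250.85, σ²_D = 1101.64625

E(D) = 1.9·E(V) + (-3.95)·E(Y) = 1.9·(-26) + (-3.95)·51 = -250.85.
σ²_D = a²·σ²_V + b²·σ²_Y + 2ab·covariance of V and Y with a = 1.9, b = -3.95.
= 1.9²·63.4 + (-3.95)²·79.7 + 2·1.9·(-3.95)·24.7
= 228.874 + 1243.51925 + (-370.747) = 1101.64625.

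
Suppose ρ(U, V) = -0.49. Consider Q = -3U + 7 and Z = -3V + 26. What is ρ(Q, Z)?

Linear rescalings preserve correlation up to sign; here the slopes -3 and -3 have the same sign, so ρ(Q, Z) = ρ(U, V) = -0.49.

ρ(Q, Z) = -0.49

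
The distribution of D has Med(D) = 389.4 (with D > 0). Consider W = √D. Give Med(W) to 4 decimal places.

Med(W) = 19.7332

√D is monotone on this domain, so Med(W) = √(389.4) ≈ 19.7332.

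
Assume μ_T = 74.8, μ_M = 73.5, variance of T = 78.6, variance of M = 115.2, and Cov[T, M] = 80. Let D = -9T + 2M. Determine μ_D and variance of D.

μ_D = -526.2, variance of D = 3947.4

μ_D = (-9)·μ_T + 2·μ_M = (-9)·74.8 + 2·73.5 = -526.2.
variance of D = a²·variance of T + b²·variance of M + 2ab·Cov[T, M] with a = -9, b = 2.
= (-9)²·78.6 + 2²·115.2 + 2·(-9)·2·80
= 6366.6 + 460.8 + (-2880) = 3947.4.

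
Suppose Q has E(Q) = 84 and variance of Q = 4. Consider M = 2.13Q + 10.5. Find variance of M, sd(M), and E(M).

M = 2.13Q + 10.5 is linear with a = 2.13, b = 10.5.
variance of M = a²·variance of Q = 2.13²·4 = 18.1476 (the additive constant 10.5 does not affect variance).
sd(Q) = √4 = 2.
sd(M) = |a|·sd(Q) = |2.13|·2 = 4.26.
E(M) = a·E(Q) + b = 2.13·84 + 10.5 = 189.42.

variance of M = 18.1476, sd(M) = 4.26, E(M) = 189.42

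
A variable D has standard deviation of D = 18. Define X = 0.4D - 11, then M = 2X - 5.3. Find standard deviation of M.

standard deviation of X = |0.4|·18 = 7.2.
standard deviation of M = |2|·7.2 = 14.4.

standard deviation of M = 14.4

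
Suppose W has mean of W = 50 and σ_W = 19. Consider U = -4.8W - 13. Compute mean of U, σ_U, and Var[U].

mean of U = -253, σ_U = 91.2, Var[U] = 8317.44

U = -4.8W - 13 is linear with a = -4.8, b = -13.
mean of U = a·mean of W + b = (-4.8)·50 + (-13) = -253.
σ_U = |a|·σ_W = |-4.8|·19 = 91.2.
Var[W] = 19² = 361.
Var[U] = a²·Var[W] = (-4.8)²·361 = 8317.44 (the additive constant -13 does not affect variance).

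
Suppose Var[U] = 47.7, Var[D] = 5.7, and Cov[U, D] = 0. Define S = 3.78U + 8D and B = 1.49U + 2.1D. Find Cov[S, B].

By bilinearity, Cov[S, B] = ac·Var[U] + bd·Var[D] + (ad+bc)·Cov[U, D], with a=3.78, b=8, c=1.49, d=2.1.
ac·Var[U] = 3.78·1.49·47.7 = 268.65594
bd·Var[D] = 8·2.1·5.7 = 95.76
(ad+bc)·Cov[U, D] = (19.858)·0 = 0
Cov[S, B] = 268.65594 + 95.76 + 0 = 364.41594.

Cov[S, B] = 364.41594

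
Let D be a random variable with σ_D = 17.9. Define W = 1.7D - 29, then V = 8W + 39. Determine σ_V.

σ_W = |1.7|·17.9 = 30.43.
σ_V = |8|·30.43 = 243.44.

σ_V = 243.44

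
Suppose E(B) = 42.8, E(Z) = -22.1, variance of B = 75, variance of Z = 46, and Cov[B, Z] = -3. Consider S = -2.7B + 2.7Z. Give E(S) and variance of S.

E(S) = (-2.7)·E(B) + 2.7·E(Z) = (-2.7)·42.8 + 2.7·(-22.1) = -175.23.
variance of S = a²·variance of B + b²·variance of Z + 2ab·Cov[B, Z] with a = -2.7, b = 2.7.
= (-2.7)²·75 + 2.7²·46 + 2·(-2.7)·2.7·(-3)
= 546.75 + 335.34 + 43.74 = 925.83.

E(S) = -175.23, variance of S = 925.83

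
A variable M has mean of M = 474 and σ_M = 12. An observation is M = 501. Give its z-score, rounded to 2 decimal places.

z = (M − mean of M) / σ_M = (501 − 474) / 12 = 2.25.

z = 2.25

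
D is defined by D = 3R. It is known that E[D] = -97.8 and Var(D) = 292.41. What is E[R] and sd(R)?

E[R] = -32.6, sd(R) = 5.7

From D = 3R: E[D] = a·E[R] + b, so E[R] = (E[D] − b)/a = (-97.8 − 0)/3 = -32.6.
sd(D) = √292.41 = 17.1.
sd(D) = |a|·sd(R), so sd(R) = 17.1/|3| = 5.7.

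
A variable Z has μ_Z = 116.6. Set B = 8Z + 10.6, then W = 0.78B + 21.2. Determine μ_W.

μ_W = 757.052

μ_B = 8·116.6 + 10.6 = 943.4.
μ_W = 0.78·943.4 + 21.2 = 757.052.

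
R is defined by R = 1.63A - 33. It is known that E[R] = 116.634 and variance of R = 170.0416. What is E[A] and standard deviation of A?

E[A] = 91.8, standard deviation of A = 8

From R = 1.63A - 33: E[R] = a·E[A] + b, so E[A] = (E[R] − b)/a = (116.634 − (-33))/1.63 = 91.8.
standard deviation of R = √170.0416 = 13.04.
standard deviation of R = |a|·standard deviation of A, so standard deviation of A = 13.04/|1.63| = 8.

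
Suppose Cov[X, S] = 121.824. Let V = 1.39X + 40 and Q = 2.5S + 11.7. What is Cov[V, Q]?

Cov[V, Q] = a·c·Cov[X, S] = 1.39·2.5·121.824 = 423.3384. Additive constants drop out.

Cov[V, Q] = 423.3384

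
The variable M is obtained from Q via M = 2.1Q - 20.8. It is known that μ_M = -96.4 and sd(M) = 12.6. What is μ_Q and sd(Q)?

From M = 2.1Q - 20.8: μ_M = a·μ_Q + b, so μ_Q = (μ_M − b)/a = (-96.4 − (-20.8))/2.1 = -36.
sd(M) = |a|·sd(Q), so sd(Q) = 12.6/|2.1| = 6.

μ_Q = -36, sd(Q) = 6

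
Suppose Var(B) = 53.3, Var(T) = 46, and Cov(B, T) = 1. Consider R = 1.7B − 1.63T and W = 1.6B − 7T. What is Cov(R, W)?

By bilinearity, Cov(R, W) = ac·Var(B) + bd·Var(T) + (ad+bc)·Cov(B, T), with a=1.7, b=-1.63, c=1.6, d=-7.
ac·Var(B) = 1.7·1.6·53.3 = 144.976
bd·Var(T) = (-1.63)·(-7)·46 = 524.86
(ad+bc)·Cov(B, T) = (-14.508)·1 = -14.508
Cov(R, W) = 144.976 + 524.86 + (-14.508) = 655.328.

Cov(R, W) = 655.328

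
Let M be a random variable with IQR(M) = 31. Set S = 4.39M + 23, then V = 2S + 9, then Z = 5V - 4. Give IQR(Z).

IQR(Z) = 1360.9

IQR(S) = |4.39|·31 = 136.09.
IQR(V) = |2|·136.09 = 272.18.
IQR(Z) = |5|·272.18 = 1360.9.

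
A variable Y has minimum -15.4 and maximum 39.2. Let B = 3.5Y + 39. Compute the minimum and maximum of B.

min(B) = -14.9, max(B) = 176.2

a = 3.5 > 0, so min(B) = a·min(Y)+b = 3.5·(-15.4) + 39 = -14.9 and max(B) = 3.5·39.2 + 39 = 176.2.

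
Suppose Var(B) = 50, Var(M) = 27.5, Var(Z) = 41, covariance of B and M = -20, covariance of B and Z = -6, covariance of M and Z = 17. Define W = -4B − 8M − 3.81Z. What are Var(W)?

Var(W) = 2728.6001

Var(W) = a²·Var(B) + b²·Var(M) + c²·Var(Z) + 2ab·covariance of B and M + 2ac·covariance of B and Z + 2bc·covariance of M and Z, with a = -4, b = -8, c = -3.81.
= 800 + 1760 + 595.1601 + (-1280) + (-182.88) + 1036.32
= 2728.6001.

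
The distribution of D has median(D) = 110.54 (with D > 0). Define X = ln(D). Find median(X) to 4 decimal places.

median(X) = 4.7054

ln(D) is monotone on this domain, so median(X) = ln(110.54) ≈ 4.7054.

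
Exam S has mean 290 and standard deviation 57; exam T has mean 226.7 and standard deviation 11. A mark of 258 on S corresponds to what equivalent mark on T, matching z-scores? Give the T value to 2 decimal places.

z = (258 − 290)/57 ≈ -0.5614.
T = 226.7 + z·11 = 226.7 + (258 − 290)·11/57 ≈ 220.52.

T = 220.52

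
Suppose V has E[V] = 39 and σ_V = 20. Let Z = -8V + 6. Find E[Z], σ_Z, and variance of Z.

E[Z] = -306, σ_Z = 160, variance of Z = 25600

Z = -8V + 6 is linear with a = -8, b = 6.
E[Z] = a·E[V] + b = (-8)·39 + 6 = -306.
σ_Z = |a|·σ_V = |-8|·20 = 160.
variance of V = 20² = 400.
variance of Z = a²·variance of V = (-8)²·400 = 25600 (the additive constant 6 does not affect variance).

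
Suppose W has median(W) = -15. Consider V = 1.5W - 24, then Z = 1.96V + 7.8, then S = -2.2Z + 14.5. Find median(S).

median(S) = 197.848

median(V) = 1.5·(-15) + (-24) = -46.5.
median(Z) = 1.96·(-46.5) + 7.8 = -83.34.
median(S) = (-2.2)·(-83.34) + 14.5 = 197.848.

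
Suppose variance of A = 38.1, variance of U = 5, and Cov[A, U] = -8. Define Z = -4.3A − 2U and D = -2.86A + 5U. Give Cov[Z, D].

Cov[Z, D] = 544.7938

By bilinearity, Cov[Z, D] = ac·variance of A + bd·variance of U + (ad+bc)·Cov[A, U], with a=-4.3, b=-2, c=-2.86, d=5.
ac·variance of A = (-4.3)·(-2.86)·38.1 = 468.5538
bd·variance of U = (-2)·5·5 = -50
(ad+bc)·Cov[A, U] = (-15.78)·(-8) = 126.24
Cov[Z, D] = 468.5538 + (-50) + 126.24 = 544.7938.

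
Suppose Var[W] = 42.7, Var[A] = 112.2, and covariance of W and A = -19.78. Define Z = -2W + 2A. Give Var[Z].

Var[Z] = 777.84

Var[Z] = a²·Var[W] + b²·Var[A] + 2ab·covariance of W and A with a = -2, b = 2.
= (-2)²·42.7 + 2²·112.2 + 2·(-2)·2·(-19.78)
= 170.8 + 448.8 + 158.24 = 777.84.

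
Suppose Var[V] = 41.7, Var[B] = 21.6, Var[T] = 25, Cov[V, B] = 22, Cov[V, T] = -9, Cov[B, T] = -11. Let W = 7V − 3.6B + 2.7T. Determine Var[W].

Var[W] = 1270.326

Var[W] = a²·Var[V] + b²·Var[B] + c²·Var[T] + 2ab·Cov[V, B] + 2ac·Cov[V, T] + 2bc·Cov[B, T], with a = 7, b = -3.6, c = 2.7.
= 2043.3 + 279.936 + 182.25 + (-1108.8) + (-340.2) + 213.84
= 1270.326.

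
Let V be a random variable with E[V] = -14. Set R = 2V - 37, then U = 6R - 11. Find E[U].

E[R] = 2·(-14) + (-37) = -65.
E[U] = 6·(-65) + (-11) = -401.

E[U] = -401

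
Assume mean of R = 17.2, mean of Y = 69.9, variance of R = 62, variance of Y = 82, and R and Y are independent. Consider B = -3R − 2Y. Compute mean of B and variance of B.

mean of B = -191.4, variance of B = 886

mean of B = (-3)·mean of R + (-2)·mean of Y = (-3)·17.2 + (-2)·69.9 = -191.4.
variance of B = a²·variance of R + b²·variance of Y + 2ab·covariance of R and Y with a = -3, b = -2.
Independence gives covariance of R and Y = 0.
= (-3)²·62 + (-2)²·82 + 2·(-3)·(-2)·0
= 558 + 328 + 0 = 886.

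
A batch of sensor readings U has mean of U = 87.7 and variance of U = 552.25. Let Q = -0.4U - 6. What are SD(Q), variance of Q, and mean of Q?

SD(Q) = 9.4, variance of Q = 88.36, mean of Q = -41.08

Q = -0.4U - 6 is linear with a = -0.4, b = -6.
SD(U) = √552.25 = 23.5.
SD(Q) = |a|·SD(U) = |-0.4|·23.5 = 9.4.
variance of Q = a²·variance of U = (-0.4)²·552.25 = 88.36 (the additive constant -6 does not affect variance).
mean of Q = a·mean of U + b = (-0.4)·87.7 + (-6) = -41.08.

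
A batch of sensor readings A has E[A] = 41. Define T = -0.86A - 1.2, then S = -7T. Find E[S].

E[S] = 255.22

E[T] = (-0.86)·41 + (-1.2) = -36.46.
E[S] = (-7)·(-36.46) = 255.22.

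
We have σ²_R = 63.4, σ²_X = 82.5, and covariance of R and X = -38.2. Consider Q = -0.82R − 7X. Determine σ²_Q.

σ²_Q = a²·σ²_R + b²·σ²_X + 2ab·covariance of R and X with a = -0.82, b = -7.
= (-0.82)²·63.4 + (-7)²·82.5 + 2·(-0.82)·(-7)·(-38.2)
= 42.63016 + 4042.5 + (-438.536) = 3646.59416.

σ²_Q = 3646.59416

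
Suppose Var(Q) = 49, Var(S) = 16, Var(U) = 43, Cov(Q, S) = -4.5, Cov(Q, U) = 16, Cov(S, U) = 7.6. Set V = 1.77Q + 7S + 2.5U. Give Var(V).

Var(V) = a²·Var(Q) + b²·Var(S) + c²·Var(U) + 2ab·Cov(Q, S) + 2ac·Cov(Q, U) + 2bc·Cov(S, U), with a = 1.77, b = 7, c = 2.5.
= 153.5121 + 784 + 268.75 + (-111.51) + 141.6 + 266
= 1502.3521.

Var(V) = 1502.3521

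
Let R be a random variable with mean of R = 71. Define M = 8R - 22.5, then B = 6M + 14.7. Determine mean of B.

mean of M = 8·71 + (-22.5) = 545.5.
mean of B = 6·545.5 + 14.7 = 3287.7.

mean of B = 3287.7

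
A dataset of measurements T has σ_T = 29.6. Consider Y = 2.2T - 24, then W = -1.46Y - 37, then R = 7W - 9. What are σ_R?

σ_Y = |2.2|·29.6 = 65.12.
σ_W = |-1.46|·65.12 = 95.0752.
σ_R = |7|·95.0752 = 665.5264.

σ_R = 665.5264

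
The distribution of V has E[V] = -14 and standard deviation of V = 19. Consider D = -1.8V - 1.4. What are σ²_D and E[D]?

D = -1.8V - 1.4 is linear with a = -1.8, b = -1.4.
σ²_V = 19² = 361.
σ²_D = a²·σ²_V = (-1.8)²·361 = 1169.64 (the additive constant -1.4 does not affect variance).
E[D] = a·E[V] + b = (-1.8)·(-14) + (-1.4) = 23.8.

σ²_D = 1169.64, E[D] = 23.8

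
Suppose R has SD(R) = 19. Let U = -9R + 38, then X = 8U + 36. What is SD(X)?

SD(X) = 1368

SD(U) = |-9|·19 = 171.
SD(X) = |8|·171 = 1368.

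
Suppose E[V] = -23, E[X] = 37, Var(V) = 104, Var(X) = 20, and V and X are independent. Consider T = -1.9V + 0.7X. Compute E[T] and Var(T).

E[T] = (-1.9)·E[V] + 0.7·E[X] = (-1.9)·(-23) + 0.7·37 = 69.6.
Var(T) = a²·Var(V) + b²·Var(X) + 2ab·Cov[V, X] with a = -1.9, b = 0.7.
Independence gives Cov[V, X] = 0.
= (-1.9)²·104 + 0.7²·20 + 2·(-1.9)·0.7·0
= 375.44 + 9.8 + 0 = 385.24.

E[T] = 69.6, Var(T) = 385.24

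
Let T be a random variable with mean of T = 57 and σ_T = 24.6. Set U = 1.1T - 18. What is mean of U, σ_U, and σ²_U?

mean of U = 44.7, σ_U = 27.06, σ²_U = 732.2436

U = 1.1T - 18 is linear with a = 1.1, b = -18.
mean of U = a·mean of T + b = 1.1·57 + (-18) = 44.7.
σ_U = |a|·σ_T = |1.1|·24.6 = 27.06.
σ²_T = 24.6² = 605.16.
σ²_U = a²·σ²_T = 1.1²·605.16 = 732.2436 (the additive constant -18 does not affect variance).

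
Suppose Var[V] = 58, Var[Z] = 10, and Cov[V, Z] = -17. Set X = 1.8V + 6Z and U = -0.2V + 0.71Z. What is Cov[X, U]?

By bilinearity, Cov[X, U] = ac·Var[V] + bd·Var[Z] + (ad+bc)·Cov[V, Z], with a=1.8, b=6, c=-0.2, d=0.71.
ac·Var[V] = 1.8·(-0.2)·58 = -20.88
bd·Var[Z] = 6·0.71·10 = 42.6
(ad+bc)·Cov[V, Z] = (0.078)·(-17) = -1.326
Cov[X, U] = -20.88 + 42.6 + (-1.326) = 20.394.

Cov[X, U] = 20.394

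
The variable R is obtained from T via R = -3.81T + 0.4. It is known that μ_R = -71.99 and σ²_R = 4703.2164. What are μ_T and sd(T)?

μ_T = 19, sd(T) = 18

From R = -3.81T + 0.4: μ_R = a·μ_T + b, so μ_T = (μ_R − b)/a = (-71.99 − 0.4)/(-3.81) = 19.
sd(R) = √4703.2164 = 68.58.
sd(R) = |a|·sd(T), so sd(T) = 68.58/|-3.81| = 18.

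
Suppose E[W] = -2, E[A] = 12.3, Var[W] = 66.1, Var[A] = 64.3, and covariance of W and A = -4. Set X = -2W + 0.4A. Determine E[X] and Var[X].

E[X] = 8.92, Var[X] = 281.088

E[X] = (-2)·E[W] + 0.4·E[A] = (-2)·(-2) + 0.4·12.3 = 8.92.
Var[X] = a²·Var[W] + b²·Var[A] + 2ab·covariance of W and A with a = -2, b = 0.4.
= (-2)²·66.1 + 0.4²·64.3 + 2·(-2)·0.4·(-4)
= 264.4 + 10.288 + 6.4 = 281.088.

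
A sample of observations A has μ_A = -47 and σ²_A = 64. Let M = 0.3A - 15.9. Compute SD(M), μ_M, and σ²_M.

M = 0.3A - 15.9 is linear with a = 0.3, b = -15.9.
SD(A) = √64 = 8.
SD(M) = |a|·SD(A) = |0.3|·8 = 2.4.
μ_M = a·μ_A + b = 0.3·(-47) + (-15.9) = -30.
σ²_M = a²·σ²_A = 0.3²·64 = 5.76 (the additive constant -15.9 does not affect variance).

SD(M) = 2.4, μ_M = -30, σ²_M = 5.76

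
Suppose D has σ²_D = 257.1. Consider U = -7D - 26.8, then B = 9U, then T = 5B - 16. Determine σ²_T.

σ²_T = 25510747.5

σ²_U = (-7)²·257.1 = 12597.9.
σ²_B = 9²·12597.9 = 1020429.9.
σ²_T = 5²·1020429.9 = 25510747.5.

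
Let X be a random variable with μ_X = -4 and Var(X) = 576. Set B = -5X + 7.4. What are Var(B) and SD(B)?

Var(B) = 14400, SD(B) = 120

B = -5X + 7.4 is linear with a = -5, b = 7.4.
Var(B) = a²·Var(X) = (-5)²·576 = 14400 (the additive constant 7.4 does not affect variance).
SD(X) = √576 = 24.
SD(B) = |a|·SD(X) = |-5|·24 = 120.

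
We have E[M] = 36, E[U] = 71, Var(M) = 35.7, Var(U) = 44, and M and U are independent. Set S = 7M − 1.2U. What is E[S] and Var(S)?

E[S] = 166.8, Var(S) = 1812.66

E[S] = 7·E[M] + (-1.2)·E[U] = 7·36 + (-1.2)·71 = 166.8.
Var(S) = a²·Var(M) + b²·Var(U) + 2ab·covariance of M and U with a = 7, b = -1.2.
Independence gives covariance of M and U = 0.
= 7²·35.7 + (-1.2)²·44 + 2·7·(-1.2)·0
= 1749.3 + 63.36 + 0 = 1812.66.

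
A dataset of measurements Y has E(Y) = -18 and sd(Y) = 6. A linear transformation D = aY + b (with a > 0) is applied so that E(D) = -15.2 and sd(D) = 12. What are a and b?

sd(D) = a·sd(Y) (a > 0), so a = 12/6 = 2.
E(D) = a·E(Y) + b, so b = -15.2 − 2·(-18) = 20.8.

a = 2, b = 20.8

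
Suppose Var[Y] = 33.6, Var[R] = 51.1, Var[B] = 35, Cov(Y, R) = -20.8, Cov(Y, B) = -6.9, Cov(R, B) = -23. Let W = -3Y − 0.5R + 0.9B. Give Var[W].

Var[W] = 339.085

Var[W] = a²·Var[Y] + b²·Var[R] + c²·Var[B] + 2ab·Cov(Y, R) + 2ac·Cov(Y, B) + 2bc·Cov(R, B), with a = -3, b = -0.5, c = 0.9.
= 302.4 + 12.775 + 28.35 + (-62.4) + 37.26 + 20.7
= 339.085.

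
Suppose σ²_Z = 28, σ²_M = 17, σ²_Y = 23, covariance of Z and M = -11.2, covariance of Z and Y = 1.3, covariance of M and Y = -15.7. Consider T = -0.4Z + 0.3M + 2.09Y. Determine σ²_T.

σ²_T = 87.3029

σ²_T = a²·σ²_Z + b²·σ²_M + c²·σ²_Y + 2ab·covariance of Z and M + 2ac·covariance of Z and Y + 2bc·covariance of M and Y, with a = -0.4, b = 0.3, c = 2.09.
= 4.48 + 1.53 + 100.4663 + 2.688 + (-2.1736) + (-19.6878)
= 87.3029.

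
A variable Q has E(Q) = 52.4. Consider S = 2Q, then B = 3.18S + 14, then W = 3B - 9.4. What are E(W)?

E(S) = 2·52.4 = 104.8.
E(B) = 3.18·104.8 + 14 = 347.264.
E(W) = 3·347.264 + (-9.4) = 1032.392.

E(W) = 1032.392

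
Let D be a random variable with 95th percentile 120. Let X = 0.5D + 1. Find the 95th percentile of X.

Since a = 0.5 > 0 the transformation is increasing, so the 95th percentile of X = a·(P_{95} of D) + b = 0.5·120 + 1 = 61.

95th percentile of X = 61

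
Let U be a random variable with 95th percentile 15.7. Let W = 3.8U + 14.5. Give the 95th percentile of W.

95th percentile of W = 74.16

Since a = 3.8 > 0 the transformation is increasing, so the 95th percentile of W = a·(P_{95} of U) + b = 3.8·15.7 + 14.5 = 74.16.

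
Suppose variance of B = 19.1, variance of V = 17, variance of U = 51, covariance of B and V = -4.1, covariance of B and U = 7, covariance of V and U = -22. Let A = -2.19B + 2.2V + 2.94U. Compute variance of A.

variance of A = a²·variance of B + b²·variance of V + c²·variance of U + 2ab·covariance of B and V + 2ac·covariance of B and U + 2bc·covariance of V and U, with a = -2.19, b = 2.2, c = 2.94.
= 91.60551 + 82.28 + 440.8236 + 39.5076 + (-90.1404) + (-284.592)
= 279.48431.

variance of A = 279.48431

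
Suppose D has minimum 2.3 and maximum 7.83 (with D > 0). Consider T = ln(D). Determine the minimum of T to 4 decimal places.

min(T) = 0.8329

ln(D) is increasing on this domain, so min(T) comes from min(D) = 2.3: min(T) = ln(2.3) ≈ 0.8329.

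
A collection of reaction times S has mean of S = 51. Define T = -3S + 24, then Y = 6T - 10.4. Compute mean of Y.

mean of Y = -784.4

mean of T = (-3)·51 + 24 = -129.
mean of Y = 6·(-129) + (-10.4) = -784.4.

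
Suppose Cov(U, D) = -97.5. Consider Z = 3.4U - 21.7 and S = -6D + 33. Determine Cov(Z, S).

Cov(Z, S) = 1989

Cov(Z, S) = a·c·Cov(U, D) = 3.4·(-6)·(-97.5) = 1989. Additive constants drop out.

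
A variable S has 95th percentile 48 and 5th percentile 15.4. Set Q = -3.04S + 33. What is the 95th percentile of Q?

95th percentile of Q = -13.816

Since a = -3.04 < 0 the transformation is decreasing, reversing order: the 95th percentile of Q corresponds to the 5th percentile of S.
So P_{95}(Q) = a·P_{5}(S) + b = (-3.04)·15.4 + 33 = -13.816.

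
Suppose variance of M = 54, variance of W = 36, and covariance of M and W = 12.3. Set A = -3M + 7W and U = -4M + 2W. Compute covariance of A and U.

By bilinearity, covariance of A and U = ac·variance of M + bd·variance of W + (ad+bc)·covariance of M and W, with a=-3, b=7, c=-4, d=2.
ac·variance of M = (-3)·(-4)·54 = 648
bd·variance of W = 7·2·36 = 504
(ad+bc)·covariance of M and W = (-34)·12.3 = -418.2
covariance of A and U = 648 + 504 + (-418.2) = 733.8.

covariance of A and U = 733.8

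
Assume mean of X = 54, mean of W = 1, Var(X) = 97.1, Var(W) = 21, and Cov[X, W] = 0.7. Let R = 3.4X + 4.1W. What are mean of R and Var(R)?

mean of R = 3.4·mean of X + 4.1·mean of W = 3.4·54 + 4.1·1 = 187.7.
Var(R) = a²·Var(X) + b²·Var(W) + 2ab·Cov[X, W] with a = 3.4, b = 4.1.
= 3.4²·97.1 + 4.1²·21 + 2·3.4·4.1·0.7
= 1122.476 + 353.01 + 19.516 = 1495.002.

mean of R = 187.7, Var(R) = 1495.002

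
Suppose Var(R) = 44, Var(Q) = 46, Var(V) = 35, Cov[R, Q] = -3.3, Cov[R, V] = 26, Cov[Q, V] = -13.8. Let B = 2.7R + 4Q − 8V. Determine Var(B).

Var(B) = a²·Var(R) + b²·Var(Q) + c²·Var(V) + 2ab·Cov[R, Q] + 2ac·Cov[R, V] + 2bc·Cov[Q, V], with a = 2.7, b = 4, c = -8.
= 320.76 + 736 + 2240 + (-71.28) + (-1123.2) + 883.2
= 2985.48.

Var(B) = 2985.48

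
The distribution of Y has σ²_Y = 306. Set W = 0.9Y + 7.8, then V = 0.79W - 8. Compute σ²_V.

σ²_V = 154.689426

σ²_W = 0.9²·306 = 247.86.
σ²_V = 0.79²·247.86 = 154.689426.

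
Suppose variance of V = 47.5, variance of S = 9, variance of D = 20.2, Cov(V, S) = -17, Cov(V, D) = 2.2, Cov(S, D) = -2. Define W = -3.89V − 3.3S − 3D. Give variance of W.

variance of W = 573.87475

variance of W = a²·variance of V + b²·variance of S + c²·variance of D + 2ab·Cov(V, S) + 2ac·Cov(V, D) + 2bc·Cov(S, D), with a = -3.89, b = -3.3, c = -3.
= 718.77475 + 98.01 + 181.8 + (-436.458) + 51.348 + (-39.6)
= 573.87475.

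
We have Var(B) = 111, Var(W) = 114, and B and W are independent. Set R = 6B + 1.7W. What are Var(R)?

Var(R) = a²·Var(B) + b²·Var(W) + 2ab·Cov(B, W) with a = 6, b = 1.7.
Independence gives Cov(B, W) = 0.
= 6²·111 + 1.7²·114 + 2·6·1.7·0
= 3996 + 329.46 + 0 = 4325.46.

Var(R) = 4325.46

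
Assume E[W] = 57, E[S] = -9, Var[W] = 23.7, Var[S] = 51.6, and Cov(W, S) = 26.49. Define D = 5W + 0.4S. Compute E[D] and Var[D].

E[D] = 281.4, Var[D] = 706.716

E[D] = 5·E[W] + 0.4·E[S] = 5·57 + 0.4·(-9) = 281.4.
Var[D] = a²·Var[W] + b²·Var[S] + 2ab·Cov(W, S) with a = 5, b = 0.4.
= 5²·23.7 + 0.4²·51.6 + 2·5·0.4·26.49
= 592.5 + 8.256 + 105.96 = 706.716.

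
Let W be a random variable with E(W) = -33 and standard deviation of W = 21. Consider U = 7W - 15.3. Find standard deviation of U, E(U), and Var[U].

U = 7W - 15.3 is linear with a = 7, b = -15.3.
standard deviation of U = |a|·standard deviation of W = |7|·21 = 147.
E(U) = a·E(W) + b = 7·(-33) + (-15.3) = -246.3.
Var[W] = 21² = 441.
Var[U] = a²·Var[W] = 7²·441 = 21609 (the additive constant -15.3 does not affect variance).

standard deviation of U = 147, E(U) = -246.3, Var[U] = 21609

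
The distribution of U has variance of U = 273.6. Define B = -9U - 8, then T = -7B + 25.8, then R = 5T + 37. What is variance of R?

variance of B = (-9)²·273.6 = 22161.6.
variance of T = (-7)²·22161.6 = 1085918.4.
variance of R = 5²·1085918.4 = 27147960.

variance of R = 27147960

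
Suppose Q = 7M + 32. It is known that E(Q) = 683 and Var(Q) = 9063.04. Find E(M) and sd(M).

From Q = 7M + 32: E(Q) = a·E(M) + b, so E(M) = (E(Q) − b)/a = (683 − 32)/7 = 93.
sd(Q) = √9063.04 = 95.2.
sd(Q) = |a|·sd(M), so sd(M) = 95.2/|7| = 13.6.

E(M) = 93, sd(M) = 13.6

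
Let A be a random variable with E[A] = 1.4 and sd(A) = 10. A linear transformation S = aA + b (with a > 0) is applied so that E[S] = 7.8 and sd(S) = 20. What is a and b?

sd(S) = a·sd(A) (a > 0), so a = 20/10 = 2.
E[S] = a·E[A] + b, so b = 7.8 − 2·1.4 = 5.

a = 2, b = 5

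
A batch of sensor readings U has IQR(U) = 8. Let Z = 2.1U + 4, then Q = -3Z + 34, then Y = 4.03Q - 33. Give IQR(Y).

IQR(Z) = |2.1|·8 = 16.8.
IQR(Q) = |-3|·16.8 = 50.4.
IQR(Y) = |4.03|·50.4 = 203.112.

IQR(Y) = 203.112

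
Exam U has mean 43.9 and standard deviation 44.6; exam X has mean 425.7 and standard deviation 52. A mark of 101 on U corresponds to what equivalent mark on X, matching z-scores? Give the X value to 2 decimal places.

X = 492.27

z = (101 − 43.9)/44.6 ≈ 1.2803.
X = 425.7 + z·52 = 425.7 + (101 − 43.9)·52/44.6 ≈ 492.27.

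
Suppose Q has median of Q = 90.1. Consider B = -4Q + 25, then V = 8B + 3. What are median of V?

median of V = -2680.2

median of B = (-4)·90.1 + 25 = -335.4.
median of V = 8·(-335.4) + 3 = -2680.2.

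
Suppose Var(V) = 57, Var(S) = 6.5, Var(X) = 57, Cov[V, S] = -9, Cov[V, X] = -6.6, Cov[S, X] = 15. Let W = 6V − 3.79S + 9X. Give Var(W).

Var(W) = 5435.58665

Var(W) = a²·Var(V) + b²·Var(S) + c²·Var(X) + 2ab·Cov[V, S] + 2ac·Cov[V, X] + 2bc·Cov[S, X], with a = 6, b = -3.79, c = 9.
= 2052 + 93.36665 + 4617 + 409.32 + (-712.8) + (-1023.3)
= 5435.58665.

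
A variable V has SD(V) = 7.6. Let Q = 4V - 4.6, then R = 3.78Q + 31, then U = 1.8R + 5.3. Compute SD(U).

SD(U) = 206.8416

SD(Q) = |4|·7.6 = 30.4.
SD(R) = |3.78|·30.4 = 114.912.
SD(U) = |1.8|·114.912 = 206.8416.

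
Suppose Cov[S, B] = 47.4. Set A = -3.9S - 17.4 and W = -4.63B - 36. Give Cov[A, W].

Cov[A, W] = 855.9018

Cov[A, W] = a·c·Cov[S, B] = (-3.9)·(-4.63)·47.4 = 855.9018. Additive constants drop out.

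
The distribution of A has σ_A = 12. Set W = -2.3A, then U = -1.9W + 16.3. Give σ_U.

σ_W = |-2.3|·12 = 27.6.
σ_U = |-1.9|·27.6 = 52.44.

σ_U = 52.44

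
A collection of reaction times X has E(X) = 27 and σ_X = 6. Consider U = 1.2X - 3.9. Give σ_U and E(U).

U = 1.2X - 3.9 is linear with a = 1.2, b = -3.9.
σ_U = |a|·σ_X = |1.2|·6 = 7.2.
E(U) = a·E(X) + b = 1.2·27 + (-3.9) = 28.5.

σ_U = 7.2, E(U) = 28.5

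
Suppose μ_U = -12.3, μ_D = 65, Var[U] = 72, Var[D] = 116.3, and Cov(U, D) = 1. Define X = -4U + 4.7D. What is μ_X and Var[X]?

μ_X = 354.7, Var[X] = 3683.467

μ_X = (-4)·μ_U + 4.7·μ_D = (-4)·(-12.3) + 4.7·65 = 354.7.
Var[X] = a²·Var[U] + b²·Var[D] + 2ab·Cov(U, D) with a = -4, b = 4.7.
= (-4)²·72 + 4.7²·116.3 + 2·(-4)·4.7·1
= 1152 + 2569.067 + (-37.6) = 3683.467.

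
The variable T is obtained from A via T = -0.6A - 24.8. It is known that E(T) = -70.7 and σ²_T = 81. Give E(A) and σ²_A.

E(A) = 76.5, σ²_A = 225

From T = -0.6A - 24.8: E(T) = a·E(A) + b, so E(A) = (E(T) − b)/a = (-70.7 − (-24.8))/(-0.6) = 76.5.
σ²_T = a²·σ²_A, so σ²_A = 81/(-0.6)² = 225.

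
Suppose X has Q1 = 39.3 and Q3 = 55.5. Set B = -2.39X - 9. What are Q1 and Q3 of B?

Q1(B) = -141.645, Q3(B) = -102.927

a = -2.39 < 0 reverses order: Q1(B) comes from Q3(X), Q3(B) from Q1(X).
Q1(B) = (-2.39)·55.5 + (-9) = -141.645; Q3(B) = (-2.39)·39.3 + (-9) = -102.927.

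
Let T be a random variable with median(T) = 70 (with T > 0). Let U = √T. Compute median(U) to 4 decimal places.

median(U) = 8.3666

√T is monotone on this domain, so median(U) = √(70) ≈ 8.3666.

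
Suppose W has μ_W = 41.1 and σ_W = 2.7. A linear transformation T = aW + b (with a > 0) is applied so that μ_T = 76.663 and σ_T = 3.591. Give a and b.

a = 1.33, b = 22

σ_T = a·σ_W (a > 0), so a = 3.591/2.7 = 1.33.
μ_T = a·μ_W + b, so b = 76.663 − 1.33·41.1 = 22.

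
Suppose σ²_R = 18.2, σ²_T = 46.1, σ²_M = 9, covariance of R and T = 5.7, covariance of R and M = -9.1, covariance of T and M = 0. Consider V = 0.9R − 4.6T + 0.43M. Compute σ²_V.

σ²_V = 937.6427

σ²_V = a²·σ²_R + b²·σ²_T + c²·σ²_M + 2ab·covariance of R and T + 2ac·covariance of R and M + 2bc·covariance of T and M, with a = 0.9, b = -4.6, c = 0.43.
= 14.742 + 975.476 + 1.6641 + (-47.196) + (-7.0434) + 0
= 937.6427.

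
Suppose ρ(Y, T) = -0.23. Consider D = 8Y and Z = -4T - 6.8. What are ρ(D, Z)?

ρ(D, Z) = 0.23

Linear rescalings preserve |correlation|; the slopes 8 and -4 have opposite signs, so the correlation flips sign: ρ(D, Z) = −ρ(Y, T) = 0.23.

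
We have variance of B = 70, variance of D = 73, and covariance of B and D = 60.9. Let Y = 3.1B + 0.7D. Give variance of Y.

variance of Y = 972.776

variance of Y = a²·variance of B + b²·variance of D + 2ab·covariance of B and D with a = 3.1, b = 0.7.
= 3.1²·70 + 0.7²·73 + 2·3.1·0.7·60.9
= 672.7 + 35.77 + 264.306 = 972.776.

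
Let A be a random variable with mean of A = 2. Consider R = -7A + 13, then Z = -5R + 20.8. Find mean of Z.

mean of Z = 25.8

mean of R = (-7)·2 + 13 = -1.
mean of Z = (-5)·(-1) + 20.8 = 25.8.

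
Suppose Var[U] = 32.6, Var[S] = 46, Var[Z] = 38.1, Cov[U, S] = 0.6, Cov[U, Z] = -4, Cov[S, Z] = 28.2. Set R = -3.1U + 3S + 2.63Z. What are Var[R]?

Var[R] = a²·Var[U] + b²·Var[S] + c²·Var[Z] + 2ab·Cov[U, S] + 2ac·Cov[U, Z] + 2bc·Cov[S, Z], with a = -3.1, b = 3, c = 2.63.
= 313.286 + 414 + 263.53389 + (-11.16) + 65.224 + 444.996
= 1489.87989.

Var[R] = 1489.87989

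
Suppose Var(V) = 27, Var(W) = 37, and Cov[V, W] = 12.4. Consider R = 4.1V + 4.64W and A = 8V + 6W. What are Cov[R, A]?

Cov[R, A] = 2681.008

By bilinearity, Cov[R, A] = ac·Var(V) + bd·Var(W) + (ad+bc)·Cov[V, W], with a=4.1, b=4.64, c=8, d=6.
ac·Var(V) = 4.1·8·27 = 885.6
bd·Var(W) = 4.64·6·37 = 1030.08
(ad+bc)·Cov[V, W] = (61.72)·12.4 = 765.328
Cov[R, A] = 885.6 + 1030.08 + 765.328 = 2681.008.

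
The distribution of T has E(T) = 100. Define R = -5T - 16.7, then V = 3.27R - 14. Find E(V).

E(R) = (-5)·100 + (-16.7) = -516.7.
E(V) = 3.27·(-516.7) + (-14) = -1703.609.

E(V) = -1703.609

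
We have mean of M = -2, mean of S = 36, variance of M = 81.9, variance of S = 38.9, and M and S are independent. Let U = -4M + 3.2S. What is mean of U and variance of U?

mean of U = (-4)·mean of M + 3.2·mean of S = (-4)·(-2) + 3.2·36 = 123.2.
variance of U = a²·variance of M + b²·variance of S + 2ab·Cov[M, S] with a = -4, b = 3.2.
Independence gives Cov[M, S] = 0.
= (-4)²·81.9 + 3.2²·38.9 + 2·(-4)·3.2·0
= 1310.4 + 398.336 + 0 = 1708.736.

mean of U = 123.2, variance of U = 1708.736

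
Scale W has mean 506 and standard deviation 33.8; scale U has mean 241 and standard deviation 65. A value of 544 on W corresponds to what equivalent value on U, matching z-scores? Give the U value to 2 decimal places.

z = (544 − 506)/33.8 ≈ 1.1243.
U = 241 + z·65 = 241 + (544 − 506)·65/33.8 ≈ 314.08.

U = 314.08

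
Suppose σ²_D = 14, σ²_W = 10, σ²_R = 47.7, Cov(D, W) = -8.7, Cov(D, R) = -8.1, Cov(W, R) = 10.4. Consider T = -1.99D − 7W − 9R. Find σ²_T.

σ²_T = 5187.0174

σ²_T = a²·σ²_D + b²·σ²_W + c²·σ²_R + 2ab·Cov(D, W) + 2ac·Cov(D, R) + 2bc·Cov(W, R), with a = -1.99, b = -7, c = -9.
= 55.4414 + 490 + 3863.7 + (-242.382) + (-290.142) + 1310.4
= 5187.0174.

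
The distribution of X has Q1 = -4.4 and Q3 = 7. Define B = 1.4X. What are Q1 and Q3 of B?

a = 1.4 > 0: Q1(B) = a·Q1(X)+b = -6.16, Q3(B) = a·Q3(X)+b = 9.8.

Q1(B) = -6.16, Q3(B) = 9.8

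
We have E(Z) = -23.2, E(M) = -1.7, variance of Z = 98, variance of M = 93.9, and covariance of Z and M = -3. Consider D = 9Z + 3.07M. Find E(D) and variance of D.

E(D) = 9·E(Z) + 3.07·E(M) = 9·(-23.2) + 3.07·(-1.7) = -214.019.
variance of D = a²·variance of Z + b²·variance of M + 2ab·covariance of Z and M with a = 9, b = 3.07.
= 9²·98 + 3.07²·93.9 + 2·9·3.07·(-3)
= 7938 + 884.99811 + (-165.78) = 8657.21811.

E(D) = -214.019, variance of D = 8657.21811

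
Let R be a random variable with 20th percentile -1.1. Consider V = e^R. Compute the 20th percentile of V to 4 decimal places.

20th percentile of V = 0.3329

e^R is increasing, so P_{20}(V) = g(P_{20}(R)) ≈ 0.3329.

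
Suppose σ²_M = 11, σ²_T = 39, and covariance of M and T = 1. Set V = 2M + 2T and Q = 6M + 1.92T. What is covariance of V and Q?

By bilinearity, covariance of V and Q = ac·σ²_M + bd·σ²_T + (ad+bc)·covariance of M and T, with a=2, b=2, c=6, d=1.92.
ac·σ²_M = 2·6·11 = 132
bd·σ²_T = 2·1.92·39 = 149.76
(ad+bc)·covariance of M and T = (15.84)·1 = 15.84
covariance of V and Q = 132 + 149.76 + 15.84 = 297.6.

covariance of V and Q = 297.6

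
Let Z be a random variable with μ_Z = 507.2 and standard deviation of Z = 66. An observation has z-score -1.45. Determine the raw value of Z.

Z = μ_Z + z·standard deviation of Z = 507.2 + (-1.45)·66 = 411.5.

Z = 411.5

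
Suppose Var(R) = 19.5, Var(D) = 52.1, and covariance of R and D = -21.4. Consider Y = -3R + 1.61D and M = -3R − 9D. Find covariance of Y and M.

covariance of Y and M = -1053.867

By bilinearity, covariance of Y and M = ac·Var(R) + bd·Var(D) + (ad+bc)·covariance of R and D, with a=-3, b=1.61, c=-3, d=-9.
ac·Var(R) = (-3)·(-3)·19.5 = 175.5
bd·Var(D) = 1.61·(-9)·52.1 = -754.929
(ad+bc)·covariance of R and D = (22.17)·(-21.4) = -474.438
covariance of Y and M = 175.5 + (-754.929) + (-474.438) = -1053.867.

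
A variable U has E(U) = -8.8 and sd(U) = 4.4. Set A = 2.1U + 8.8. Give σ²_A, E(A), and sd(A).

σ²_A = 85.3776, E(A) = -9.68, sd(A) = 9.24

A = 2.1U + 8.8 is linear with a = 2.1, b = 8.8.
σ²_U = 4.4² = 19.36.
σ²_A = a²·σ²_U = 2.1²·19.36 = 85.3776 (the additive constant 8.8 does not affect variance).
E(A) = a·E(U) + b = 2.1·(-8.8) + 8.8 = -9.68.
sd(A) = |a|·sd(U) = |2.1|·4.4 = 9.24.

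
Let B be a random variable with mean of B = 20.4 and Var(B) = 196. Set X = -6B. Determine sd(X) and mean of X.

sd(X) = 84, mean of X = -122.4

X = -6B is linear with a = -6, b = 0.
sd(B) = √196 = 14.
sd(X) = |a|·sd(B) = |-6|·14 = 84.
mean of X = a·mean of B + b = (-6)·20.4 = -122.4.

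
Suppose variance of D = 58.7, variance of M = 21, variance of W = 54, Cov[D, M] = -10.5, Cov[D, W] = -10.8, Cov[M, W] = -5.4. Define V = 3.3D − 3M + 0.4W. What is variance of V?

variance of V = 1029.231

variance of V = a²·variance of D + b²·variance of M + c²·variance of W + 2ab·Cov[D, M] + 2ac·Cov[D, W] + 2bc·Cov[M, W], with a = 3.3, b = -3, c = 0.4.
= 639.243 + 189 + 8.64 + 207.9 + (-28.512) + 12.96
= 1029.231.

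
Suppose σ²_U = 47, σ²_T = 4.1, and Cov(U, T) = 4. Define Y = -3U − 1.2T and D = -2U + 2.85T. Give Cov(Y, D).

By bilinearity, Cov(Y, D) = ac·σ²_U + bd·σ²_T + (ad+bc)·Cov(U, T), with a=-3, b=-1.2, c=-2, d=2.85.
ac·σ²_U = (-3)·(-2)·47 = 282
bd·σ²_T = (-1.2)·2.85·4.1 = -14.022
(ad+bc)·Cov(U, T) = (-6.15)·4 = -24.6
Cov(Y, D) = 282 + (-14.022) + (-24.6) = 243.378.

Cov(Y, D) = 243.378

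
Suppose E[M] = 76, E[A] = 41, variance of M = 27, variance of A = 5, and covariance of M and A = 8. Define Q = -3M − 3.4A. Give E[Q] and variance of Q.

E[Q] = -367.4, variance of Q = 464

E[Q] = (-3)·E[M] + (-3.4)·E[A] = (-3)·76 + (-3.4)·41 = -367.4.
variance of Q = a²·variance of M + b²·variance of A + 2ab·covariance of M and A with a = -3, b = -3.4.
= (-3)²·27 + (-3.4)²·5 + 2·(-3)·(-3.4)·8
= 243 + 57.8 + 163.2 = 464.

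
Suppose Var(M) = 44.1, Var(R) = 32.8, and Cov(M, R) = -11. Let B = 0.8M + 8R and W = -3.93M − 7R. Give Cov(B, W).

By bilinearity, Cov(B, W) = ac·Var(M) + bd·Var(R) + (ad+bc)·Cov(M, R), with a=0.8, b=8, c=-3.93, d=-7.
ac·Var(M) = 0.8·(-3.93)·44.1 = -138.6504
bd·Var(R) = 8·(-7)·32.8 = -1836.8
(ad+bc)·Cov(M, R) = (-37.04)·(-11) = 407.44
Cov(B, W) = -138.6504 + (-1836.8) + 407.44 = -1568.0104.

Cov(B, W) = -1568.0104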